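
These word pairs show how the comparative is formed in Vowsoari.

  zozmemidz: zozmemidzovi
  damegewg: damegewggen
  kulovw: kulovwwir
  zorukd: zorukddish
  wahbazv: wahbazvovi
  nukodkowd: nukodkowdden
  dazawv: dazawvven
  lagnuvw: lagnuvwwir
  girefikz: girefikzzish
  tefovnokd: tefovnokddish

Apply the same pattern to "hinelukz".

hinelukzzish

tefovnokd and nukodkowd both end in -d yet inflect differently (tefovnokddish, nukodkowdden), so the final letter is not what conditions the rule; the second-to-last letter is.
"hinelukz" has second-to-last letter 'k'. The stems whose second-to-last letter is 'k' (tefovnokd → tefovnokddish, zorukd → zorukddish, girefikz → girefikzzish) double the final consonant and add -ish.
So hinelukz → hinelukzzish.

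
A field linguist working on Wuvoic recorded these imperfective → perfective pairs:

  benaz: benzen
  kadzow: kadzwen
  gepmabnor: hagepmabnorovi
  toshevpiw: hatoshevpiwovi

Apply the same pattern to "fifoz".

fifzen

kadzow and toshevpiw both end in -w yet inflect differently (kadzwen, hatoshevpiwovi), so the final letter is not what conditions the rule; the number of vowels is.
"fifoz" has 2 vowels. The stems with 2 vowels (benaz → benzen, kadzow → kadzwen) delete the last vowel and add -en.
So fifoz → fifzen.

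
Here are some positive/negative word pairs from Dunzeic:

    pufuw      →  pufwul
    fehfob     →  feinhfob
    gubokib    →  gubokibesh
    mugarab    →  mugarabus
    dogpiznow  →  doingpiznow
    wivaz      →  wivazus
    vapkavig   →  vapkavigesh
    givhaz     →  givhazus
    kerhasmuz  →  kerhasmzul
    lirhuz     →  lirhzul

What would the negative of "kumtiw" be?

kumtiwesh

gubokib and fehfob both end in -b yet inflect differently (gubokibesh, feinhfob), so the final letter is not what conditions the rule; the last vowel is.
"kumtiw" has last vowel 'i'. The stems whose last vowel is 'i' (vapkavig → vapkavigesh, gubokib → gubokibesh) add -esh.
The other patterns: stems whose last vowel is 'u' delete the last vowel and add -ul; stems whose last vowel is 'o' insert -in- after the first vowel; stems whose last vowel is 'a' add -us.
So kumtiw → kumtiwesh.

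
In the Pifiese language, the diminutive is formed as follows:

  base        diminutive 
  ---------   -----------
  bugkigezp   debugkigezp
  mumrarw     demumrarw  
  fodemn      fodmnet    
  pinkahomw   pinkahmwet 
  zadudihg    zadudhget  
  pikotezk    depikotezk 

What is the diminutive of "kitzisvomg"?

pinkahomw and mumrarw both end in -w yet inflect differently (pinkahmwet, demumrarw), so the final letter is not what conditions the rule; the second-to-last letter is.
"kitzisvomg" has second-to-last letter 'm'. The stems whose second-to-last letter is 'm' (pinkahomw → pinkahmwet, fodemn → fodmnet) delete the last vowel and add -et.
So kitzisvomg → kitzisvmget.

kitzisvmget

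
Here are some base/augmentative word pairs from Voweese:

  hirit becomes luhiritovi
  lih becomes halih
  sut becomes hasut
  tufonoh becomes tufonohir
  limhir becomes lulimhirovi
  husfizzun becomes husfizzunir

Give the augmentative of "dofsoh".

sut and hirit both end in -t yet inflect differently (hasut, luhiritovi), so the final letter is not what conditions the rule; the number of vowels is.
"dofsoh" has 2 vowels. The stems with 2 vowels (hirit → luhiritovi, limhir → lulimhirovi) add lu- … -ovi around the stem.
The other patterns: stems with 1 vowel add the prefix ha-; stems with 3 vowels add -ir.
So dofsoh → ludofsohovi.

ludofsohovi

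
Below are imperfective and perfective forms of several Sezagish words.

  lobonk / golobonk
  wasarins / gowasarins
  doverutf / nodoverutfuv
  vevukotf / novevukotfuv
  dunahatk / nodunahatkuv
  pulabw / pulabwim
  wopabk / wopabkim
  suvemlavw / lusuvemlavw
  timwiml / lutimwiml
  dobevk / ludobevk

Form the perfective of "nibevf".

lunibevf

"nibevf" has second-to-last letter 'v'. The stems whose second-to-last letter is 'v' (suvemlavw → lusuvemlavw, dobevk → ludobevk) add the prefix lu-.
The other patterns: stems whose second-to-last letter is 'n' add the prefix go-; stems whose second-to-last letter is 't' add no- … -uv around the stem; stems whose second-to-last letter is 'b' add -im.
So nibevf → lunibevf.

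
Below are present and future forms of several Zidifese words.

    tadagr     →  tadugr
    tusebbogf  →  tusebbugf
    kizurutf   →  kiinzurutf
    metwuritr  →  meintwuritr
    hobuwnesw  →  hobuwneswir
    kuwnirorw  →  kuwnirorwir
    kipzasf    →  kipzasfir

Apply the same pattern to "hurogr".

hurugr

"hurogr" has second-to-last letter 'g'. The stems whose second-to-last letter is 'g' (tadagr → tadugr, tusebbogf → tusebbugf) change the last vowel to 'u'.
The other patterns: stems whose second-to-last letter is 't' insert -in- after the first vowel; stems whose second-to-last letter is 'r' or 's' add -ir.
So hurogr → hurugr.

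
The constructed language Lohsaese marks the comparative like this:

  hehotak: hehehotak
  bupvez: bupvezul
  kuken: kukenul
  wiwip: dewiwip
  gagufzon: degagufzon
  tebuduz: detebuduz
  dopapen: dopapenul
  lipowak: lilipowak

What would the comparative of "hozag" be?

"hozag" has last vowel 'a'. The stems whose last vowel is 'a' (lipowak → lilipowak, hehotak → hehehotak) repeat the first consonant+vowel as a prefix.
The other patterns: stems whose last vowel is 'e' add -ul; stems whose last vowel is 'i', 'o' or 'u' add the prefix de-.
So hozag → hohozag.

hohozag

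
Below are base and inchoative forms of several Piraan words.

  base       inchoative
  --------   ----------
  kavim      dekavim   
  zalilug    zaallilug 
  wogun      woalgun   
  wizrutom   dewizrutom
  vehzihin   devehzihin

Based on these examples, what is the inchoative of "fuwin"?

"fuwin" has last vowel 'i'. The stems whose last vowel is 'i' (vehzihin → devehzihin, kavim → dekavim) add the prefix de-.
The other pattern: stems whose last vowel is 'u' insert -al- after the first vowel.
So fuwin → defuwin.

defuwin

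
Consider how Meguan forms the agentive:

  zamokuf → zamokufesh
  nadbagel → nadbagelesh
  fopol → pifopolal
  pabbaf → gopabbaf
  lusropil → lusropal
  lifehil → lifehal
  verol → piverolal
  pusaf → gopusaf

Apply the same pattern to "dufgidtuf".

dufgidtufesh

nadbagel and fopol both end in -l yet inflect differently (nadbagelesh, pifopolal), so the final letter is not what conditions the rule; the last vowel is.
"dufgidtuf" has last vowel 'u'. The one such stem in the data (zamokuf → zamokufesh) adds -esh, so the same rule applies.
So dufgidtuf → dufgidtufesh.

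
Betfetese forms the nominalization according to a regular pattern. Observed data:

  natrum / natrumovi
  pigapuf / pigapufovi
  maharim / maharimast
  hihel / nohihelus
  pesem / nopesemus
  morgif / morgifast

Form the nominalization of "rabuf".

natrum and pesem both end in -m yet inflect differently (natrumovi, nopesemus), so the final letter is not what conditions the rule; the last vowel is.
"rabuf" has last vowel 'u'. The stems whose last vowel is 'u' (natrum → natrumovi, pigapuf → pigapufovi) add -ovi.
So rabuf → rabufovi.

rabufovi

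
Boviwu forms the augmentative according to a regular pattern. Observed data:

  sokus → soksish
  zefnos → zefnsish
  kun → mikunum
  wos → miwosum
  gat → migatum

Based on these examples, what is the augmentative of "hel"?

mihelum

wos and zefnos both end in -s yet inflect differently (miwosum, zefnsish), so the final letter is not what conditions the rule; the number of vowels is.
"hel" has 1 vowel. The stems with 1 vowel (gat → migatum, kun → mikunum, wos → miwosum) add mi- … -um around the stem.
The other pattern: stems with 2 vowels delete the last vowel and add -ish.
So hel → mihelum.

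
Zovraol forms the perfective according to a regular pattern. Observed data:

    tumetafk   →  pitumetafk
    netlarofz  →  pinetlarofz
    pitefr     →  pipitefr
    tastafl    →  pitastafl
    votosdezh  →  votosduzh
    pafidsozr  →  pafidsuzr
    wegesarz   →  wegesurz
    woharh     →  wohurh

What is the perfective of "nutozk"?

nutuzk

pitefr and pafidsozr both end in -r yet inflect differently (pipitefr, pafidsuzr), so the final letter is not what conditions the rule; the second-to-last letter is.
"nutozk" has second-to-last letter 'z'. The stems whose second-to-last letter is 'z' (votosdezh → votosduzh, pafidsozr → pafidsuzr) change the last vowel to 'u'.
The other pattern: stems whose second-to-last letter is 'f' add the prefix pi-.
So nutozk → nutuzk.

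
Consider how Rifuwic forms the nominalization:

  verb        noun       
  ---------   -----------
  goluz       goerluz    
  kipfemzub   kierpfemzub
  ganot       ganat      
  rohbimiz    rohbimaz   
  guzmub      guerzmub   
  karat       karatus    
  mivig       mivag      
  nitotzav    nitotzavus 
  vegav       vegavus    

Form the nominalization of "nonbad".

goluz and rohbimiz both end in -z yet inflect differently (goerluz, rohbimaz), so the final letter is not what conditions the rule; the last vowel is.
"nonbad" has last vowel 'a'. The stems whose last vowel is 'a' (vegav → vegavus, nitotzav → nitotzavus, karat → karatus) add -us.
So nonbad → nonbadus.

nonbadus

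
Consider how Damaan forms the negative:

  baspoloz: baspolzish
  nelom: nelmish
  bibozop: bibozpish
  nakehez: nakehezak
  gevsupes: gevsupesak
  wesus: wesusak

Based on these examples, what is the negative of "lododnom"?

baspoloz and nakehez both end in -z yet inflect differently (baspolzish, nakehezak), so the final letter is not what conditions the rule; the last vowel is.
"lododnom" has last vowel 'o'. The stems whose last vowel is 'o' (baspoloz → baspolzish, nelom → nelmish, bibozop → bibozpish) delete the last vowel and add -ish.
So lododnom → lododnmish.

lododnmish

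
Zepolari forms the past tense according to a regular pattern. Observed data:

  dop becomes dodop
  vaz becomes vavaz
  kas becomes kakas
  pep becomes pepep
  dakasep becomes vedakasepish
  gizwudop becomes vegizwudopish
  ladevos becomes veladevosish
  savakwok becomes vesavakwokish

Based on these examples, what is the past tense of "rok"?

rorok

dop and dakasep both end in -p yet inflect differently (dodop, vedakasepish), so the final letter is not what conditions the rule; the number of vowels is.
"rok" has 1 vowel. The stems with 1 vowel (dop → dodop, vaz → vavaz, kas → kakas) repeat the first consonant+vowel as a prefix.
The other pattern: stems with 3 vowels add ve- … -ish around the stem.
So rok → rorok.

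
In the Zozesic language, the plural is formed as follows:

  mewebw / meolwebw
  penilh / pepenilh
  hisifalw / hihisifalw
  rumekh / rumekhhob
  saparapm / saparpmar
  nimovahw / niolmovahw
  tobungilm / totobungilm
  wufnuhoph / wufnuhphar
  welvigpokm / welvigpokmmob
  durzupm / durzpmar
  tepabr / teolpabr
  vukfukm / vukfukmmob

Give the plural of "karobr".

kaolrobr

"karobr" has second-to-last letter 'b'. The stems whose second-to-last letter is 'b' (mewebw → meolwebw, tepabr → teolpabr) insert -ol- after the first vowel.
So karobr → kaolrobr.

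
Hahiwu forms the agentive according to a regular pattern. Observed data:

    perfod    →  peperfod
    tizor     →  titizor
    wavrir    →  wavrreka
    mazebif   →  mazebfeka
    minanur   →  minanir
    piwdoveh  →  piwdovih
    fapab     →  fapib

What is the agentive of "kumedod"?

kukumedod

"kumedod" has last vowel 'o'. The stems whose last vowel is 'o' (perfod → peperfod, tizor → titizor) repeat the first consonant+vowel as a prefix.
So kumedod → kukumedod.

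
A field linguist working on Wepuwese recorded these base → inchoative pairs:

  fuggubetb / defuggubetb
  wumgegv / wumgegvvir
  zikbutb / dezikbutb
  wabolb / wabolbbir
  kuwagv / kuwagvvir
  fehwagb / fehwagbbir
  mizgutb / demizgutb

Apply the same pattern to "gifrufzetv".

degifrufzetv

"gifrufzetv" has second-to-last letter 't'. The stems whose second-to-last letter is 't' (mizgutb → demizgutb, zikbutb → dezikbutb, fuggubetb → defuggubetb) add the prefix de-.
So gifrufzetv → degifrufzetv.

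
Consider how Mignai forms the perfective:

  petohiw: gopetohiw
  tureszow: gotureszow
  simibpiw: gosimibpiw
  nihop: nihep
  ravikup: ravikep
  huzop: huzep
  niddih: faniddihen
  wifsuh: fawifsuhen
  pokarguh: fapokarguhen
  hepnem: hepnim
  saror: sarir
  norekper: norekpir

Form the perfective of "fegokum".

tureszow and nihop both have last vowel 'o' yet inflect differently (gotureszow, nihep), so the last vowel is not what conditions the rule; the final letter is.
"fegokum" ends in -m. The one such stem in the data (hepnem → hepnim) changes the last vowel to 'i' (as do saror, norekper), so the same rule applies.
So fegokum → fegokim.

fegokim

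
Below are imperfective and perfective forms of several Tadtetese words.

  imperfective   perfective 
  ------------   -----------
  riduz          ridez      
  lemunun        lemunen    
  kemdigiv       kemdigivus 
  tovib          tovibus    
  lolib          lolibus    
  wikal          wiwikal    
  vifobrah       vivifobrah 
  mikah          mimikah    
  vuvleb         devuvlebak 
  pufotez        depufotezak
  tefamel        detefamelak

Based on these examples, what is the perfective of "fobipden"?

"fobipden" has last vowel 'e'. The stems whose last vowel is 'e' (vuvleb → devuvlebak, pufotez → depufotezak, tefamel → detefamelak) add de- … -ak around the stem.
The other patterns: stems whose last vowel is 'u' change the last vowel to 'e'; stems whose last vowel is 'i' add -us; stems whose last vowel is 'a' repeat the first consonant+vowel as a prefix.
So fobipden → defobipdenak.

defobipdenak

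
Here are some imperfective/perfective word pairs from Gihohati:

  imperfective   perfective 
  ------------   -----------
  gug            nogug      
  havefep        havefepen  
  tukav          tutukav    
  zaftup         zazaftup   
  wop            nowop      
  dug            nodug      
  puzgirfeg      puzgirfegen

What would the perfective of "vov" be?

novov

wop and zaftup both end in -p yet inflect differently (nowop, zazaftup), so the final letter is not what conditions the rule; the number of vowels is.
"vov" has 1 vowel. The stems with 1 vowel (wop → nowop, dug → nodug, gug → nogug) add the prefix no-.
The other patterns: stems with 2 vowels repeat the first consonant+vowel as a prefix; stems with 3 vowels add -en.
So vov → novov.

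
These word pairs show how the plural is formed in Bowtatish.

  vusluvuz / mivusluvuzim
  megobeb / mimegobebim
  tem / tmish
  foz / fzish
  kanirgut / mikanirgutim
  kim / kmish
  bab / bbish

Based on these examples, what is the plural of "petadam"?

vusluvuz and foz both end in -z yet inflect differently (mivusluvuzim, fzish), so the final letter is not what conditions the rule; the number of vowels is.
"petadam" has 3 vowels. The stems with 3 vowels (megobeb → mimegobebim, kanirgut → mikanirgutim, vusluvuz → mivusluvuzim) add mi- … -im around the stem.
So petadam → mipetadamim.

mipetadamim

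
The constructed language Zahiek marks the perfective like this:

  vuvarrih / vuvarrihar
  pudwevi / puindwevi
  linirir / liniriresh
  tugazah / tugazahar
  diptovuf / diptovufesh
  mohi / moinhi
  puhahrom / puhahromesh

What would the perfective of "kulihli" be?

"kulihli" ends in -i. The stems ending in -i (pudwevi → puindwevi, mohi → moinhi) insert -in- after the first vowel.
So kulihli → kuinlihli.

kuinlihli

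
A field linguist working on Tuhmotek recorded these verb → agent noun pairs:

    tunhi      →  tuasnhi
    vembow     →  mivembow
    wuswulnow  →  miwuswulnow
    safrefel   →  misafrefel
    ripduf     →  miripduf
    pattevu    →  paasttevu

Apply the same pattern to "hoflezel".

ripduf and pattevu both have last vowel 'u' yet inflect differently (miripduf, paasttevu), so the last vowel is not what conditions the rule; whether the stem ends in a vowel or a consonant is.
"hoflezel" ends in a consonant. The stems ending in a consonant (wuswulnow → miwuswulnow, ripduf → miripduf, safrefel → misafrefel) add the prefix mi-.
The other pattern: stems ending in a vowel insert -as- after the first vowel.
So hoflezel → mihoflezel.

mihoflezel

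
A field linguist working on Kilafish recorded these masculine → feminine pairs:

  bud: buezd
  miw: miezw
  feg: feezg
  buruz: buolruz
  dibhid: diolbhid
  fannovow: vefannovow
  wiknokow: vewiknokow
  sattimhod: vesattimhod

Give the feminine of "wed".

"wed" has 1 vowel. The stems with 1 vowel (bud → buezd, miw → miezw, feg → feezg) insert -ez- after the first vowel.
So wed → weezd.

weezd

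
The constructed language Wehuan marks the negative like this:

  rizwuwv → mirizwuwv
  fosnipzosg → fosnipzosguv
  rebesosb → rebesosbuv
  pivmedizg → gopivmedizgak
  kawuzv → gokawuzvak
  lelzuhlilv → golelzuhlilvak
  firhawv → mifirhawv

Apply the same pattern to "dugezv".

godugezvak

"dugezv" has second-to-last letter 'z'. The stems whose second-to-last letter is 'z' (kawuzv → gokawuzvak, pivmedizg → gopivmedizgak) add go- … -ak around the stem.
The other patterns: stems whose second-to-last letter is 's' add -uv; stems whose second-to-last letter is 'w' add the prefix mi-.
So dugezv → godugezvak.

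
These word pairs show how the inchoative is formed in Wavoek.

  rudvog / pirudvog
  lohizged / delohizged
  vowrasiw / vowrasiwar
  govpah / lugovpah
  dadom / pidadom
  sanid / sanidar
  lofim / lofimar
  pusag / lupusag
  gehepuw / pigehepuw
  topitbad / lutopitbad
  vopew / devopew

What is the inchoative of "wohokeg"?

dewohokeg

topitbad and sanid both end in -d yet inflect differently (lutopitbad, sanidar), so the final letter is not what conditions the rule; the last vowel is.
"wohokeg" has last vowel 'e'. The stems whose last vowel is 'e' (vopew → devopew, lohizged → delohizged) add the prefix de-.
The other patterns: stems whose last vowel is 'a' add the prefix lu-; stems whose last vowel is 'i' add -ar; stems whose last vowel is 'o' or 'u' add the prefix pi-.
So wohokeg → dewohokeg.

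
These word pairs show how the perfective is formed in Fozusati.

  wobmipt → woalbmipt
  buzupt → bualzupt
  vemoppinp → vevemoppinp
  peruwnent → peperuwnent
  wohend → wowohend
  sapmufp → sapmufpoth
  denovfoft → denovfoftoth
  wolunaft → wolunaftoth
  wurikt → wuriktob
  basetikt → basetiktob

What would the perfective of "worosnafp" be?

wobmipt and peruwnent both end in -t yet inflect differently (woalbmipt, peperuwnent), so the final letter is not what conditions the rule; the second-to-last letter is.
"worosnafp" has second-to-last letter 'f'. The stems whose second-to-last letter is 'f' (sapmufp → sapmufpoth, denovfoft → denovfoftoth, wolunaft → wolunaftoth) add -oth.
The other patterns: stems whose second-to-last letter is 'p' insert -al- after the first vowel; stems whose second-to-last letter is 'n' repeat the first consonant+vowel as a prefix; stems whose second-to-last letter is 'k' add -ob.
So worosnafp → worosnafpoth.

worosnafpoth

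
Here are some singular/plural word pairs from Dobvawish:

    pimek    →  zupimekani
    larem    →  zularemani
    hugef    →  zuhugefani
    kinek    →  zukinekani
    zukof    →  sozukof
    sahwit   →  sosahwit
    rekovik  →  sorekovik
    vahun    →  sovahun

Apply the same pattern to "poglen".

zupoglenani

hugef and zukof both end in -f yet inflect differently (zuhugefani, sozukof), so the final letter is not what conditions the rule; the last vowel is.
"poglen" has last vowel 'e'. The stems whose last vowel is 'e' (pimek → zupimekani, larem → zularemani, hugef → zuhugefani) add zu- … -ani around the stem.
The other pattern: stems whose last vowel is 'i', 'o' or 'u' add the prefix so-.
So poglen → zupoglenani.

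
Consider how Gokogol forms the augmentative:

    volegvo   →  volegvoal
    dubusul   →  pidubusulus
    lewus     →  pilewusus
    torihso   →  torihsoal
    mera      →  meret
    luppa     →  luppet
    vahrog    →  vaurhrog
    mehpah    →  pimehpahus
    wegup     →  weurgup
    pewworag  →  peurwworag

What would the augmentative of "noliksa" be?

mera and pewworag both have last vowel 'a' yet inflect differently (meret, peurwworag), so the last vowel is not what conditions the rule; the final letter is.
"noliksa" ends in -a. The stems ending in -a (mera → meret, luppa → luppet) drop the final letter and add -et.
So noliksa → nolikset.

nolikset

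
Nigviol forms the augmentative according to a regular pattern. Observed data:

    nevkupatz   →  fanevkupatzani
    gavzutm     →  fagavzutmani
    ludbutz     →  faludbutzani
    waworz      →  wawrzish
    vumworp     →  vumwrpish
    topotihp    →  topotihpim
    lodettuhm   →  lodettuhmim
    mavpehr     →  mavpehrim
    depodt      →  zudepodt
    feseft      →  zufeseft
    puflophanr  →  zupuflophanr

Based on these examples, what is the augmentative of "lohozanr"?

zulohozanr

"lohozanr" has second-to-last letter 'n'. The one such stem in the data (puflophanr → zupuflophanr) adds the prefix zu-, so the same rule applies.
The other patterns: stems whose second-to-last letter is 't' add fa- … -ani around the stem; stems whose second-to-last letter is 'r' delete the last vowel and add -ish; stems whose second-to-last letter is 'h' add -im.
So lohozanr → zulohozanr.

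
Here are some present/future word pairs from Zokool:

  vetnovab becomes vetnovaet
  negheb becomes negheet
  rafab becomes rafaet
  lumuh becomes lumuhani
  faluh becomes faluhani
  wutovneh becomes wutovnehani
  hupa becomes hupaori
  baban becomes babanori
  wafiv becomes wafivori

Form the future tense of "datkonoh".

datkonohani

negheb and wutovneh both have last vowel 'e' yet inflect differently (negheet, wutovnehani), so the last vowel is not what conditions the rule; the final letter is.
"datkonoh" ends in -h. The stems ending in -h (lumuh → lumuhani, faluh → faluhani, wutovneh → wutovnehani) add -ani.
The other patterns: stems ending in -b drop the final letter and add -et; stems ending in -a, -n or -v add -ori.
So datkonoh → datkonohani.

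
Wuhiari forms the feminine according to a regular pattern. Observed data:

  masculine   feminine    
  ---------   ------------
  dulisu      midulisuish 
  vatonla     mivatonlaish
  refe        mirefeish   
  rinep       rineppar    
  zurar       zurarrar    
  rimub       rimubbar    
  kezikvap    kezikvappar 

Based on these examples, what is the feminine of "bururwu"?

mibururwuish

"bururwu" ends in a vowel. The stems ending in a vowel (dulisu → midulisuish, vatonla → mivatonlaish, refe → mirefeish) add mi- … -ish around the stem.
So bururwu → mibururwuish.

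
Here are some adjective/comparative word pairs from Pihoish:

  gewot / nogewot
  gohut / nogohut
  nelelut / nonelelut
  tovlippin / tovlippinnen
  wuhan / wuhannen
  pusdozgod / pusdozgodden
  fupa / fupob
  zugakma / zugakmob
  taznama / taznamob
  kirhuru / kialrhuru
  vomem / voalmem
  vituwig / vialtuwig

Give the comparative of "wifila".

wifilob

"wifila" ends in -a. The stems ending in -a (fupa → fupob, zugakma → zugakmob, taznama → taznamob) drop the final letter and add -ob.
The other patterns: stems ending in -t add the prefix no-; stems ending in -d or -n double the final consonant and add -en; stems ending in -g, -m or -u insert -al- after the first vowel.
So wifila → wifilob.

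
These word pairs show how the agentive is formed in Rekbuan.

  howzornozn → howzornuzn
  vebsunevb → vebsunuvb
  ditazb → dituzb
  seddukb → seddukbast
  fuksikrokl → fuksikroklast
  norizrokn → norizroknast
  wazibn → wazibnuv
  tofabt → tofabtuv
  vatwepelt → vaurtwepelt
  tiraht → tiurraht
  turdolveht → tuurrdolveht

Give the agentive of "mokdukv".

mokdukvast

vebsunevb and seddukb both end in -b yet inflect differently (vebsunuvb, seddukbast), so the final letter is not what conditions the rule; the second-to-last letter is.
"mokdukv" has second-to-last letter 'k'. The stems whose second-to-last letter is 'k' (seddukb → seddukbast, fuksikrokl → fuksikroklast, norizrokn → norizroknast) add -ast.
The other patterns: stems whose second-to-last letter is 'v' or 'z' change the last vowel to 'u'; stems whose second-to-last letter is 'b' add -uv; stems whose second-to-last letter is 'h' or 'l' insert -ur- after the first vowel.
So mokdukv → mokdukvast.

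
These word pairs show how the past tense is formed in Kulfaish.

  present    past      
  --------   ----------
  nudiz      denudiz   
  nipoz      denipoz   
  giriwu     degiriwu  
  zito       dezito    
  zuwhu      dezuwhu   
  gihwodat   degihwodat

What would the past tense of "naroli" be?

denaroli

Every pair shown (nudiz → denudiz, nipoz → denipoz, giriwu → degiriwu, …) follows the same rule: add the prefix de-.
So naroli → denaroli.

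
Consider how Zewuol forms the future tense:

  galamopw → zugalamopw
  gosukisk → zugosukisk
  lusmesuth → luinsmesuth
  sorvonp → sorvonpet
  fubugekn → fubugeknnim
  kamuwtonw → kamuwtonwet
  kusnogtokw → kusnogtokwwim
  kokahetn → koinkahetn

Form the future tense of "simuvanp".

simuvanpet

kusnogtokw and kamuwtonw both end in -w yet inflect differently (kusnogtokwwim, kamuwtonwet), so the final letter is not what conditions the rule; the second-to-last letter is.
"simuvanp" has second-to-last letter 'n'. The stems whose second-to-last letter is 'n' (sorvonp → sorvonpet, kamuwtonw → kamuwtonwet) add -et.
The other patterns: stems whose second-to-last letter is 'k' double the final consonant and add -im; stems whose second-to-last letter is 't' insert -in- after the first vowel; stems whose second-to-last letter is 'p' or 's' add the prefix zu-.
So simuvanp → simuvanpet.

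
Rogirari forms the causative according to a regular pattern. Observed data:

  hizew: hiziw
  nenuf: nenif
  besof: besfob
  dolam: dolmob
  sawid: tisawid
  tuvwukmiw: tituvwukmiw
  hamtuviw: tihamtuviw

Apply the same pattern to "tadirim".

titadirim

nenuf and besof both end in -f yet inflect differently (nenif, besfob), so the final letter is not what conditions the rule; the last vowel is.
"tadirim" has last vowel 'i'. The stems whose last vowel is 'i' (sawid → tisawid, tuvwukmiw → tituvwukmiw, hamtuviw → tihamtuviw) add the prefix ti-.
The other patterns: stems whose last vowel is 'e' or 'u' change the last vowel to 'i'; stems whose last vowel is 'a' or 'o' delete the last vowel and add -ob.
So tadirim → titadirim.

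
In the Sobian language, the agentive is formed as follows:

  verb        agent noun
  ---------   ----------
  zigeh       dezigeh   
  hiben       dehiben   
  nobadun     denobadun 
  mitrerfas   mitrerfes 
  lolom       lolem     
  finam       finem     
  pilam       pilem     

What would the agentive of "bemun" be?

debemun

nobadun and mitrerfas both have 3 vowels yet inflect differently (denobadun, mitrerfes), so the number of vowels is not what conditions the rule; the final letter is.
"bemun" ends in -n. The stems ending in -n (hiben → dehiben, nobadun → denobadun) add the prefix de-.
The other pattern: stems ending in -m or -s change the last vowel to 'e'.
So bemun → debemun.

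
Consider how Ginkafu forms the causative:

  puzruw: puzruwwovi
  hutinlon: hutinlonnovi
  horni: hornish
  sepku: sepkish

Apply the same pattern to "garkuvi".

puzruw and sepku both have last vowel 'u' yet inflect differently (puzruwwovi, sepkish), so the last vowel is not what conditions the rule; whether the stem ends in a vowel or a consonant is.
"garkuvi" ends in a vowel. The stems ending in a vowel (horni → hornish, sepku → sepkish) drop the final letter and add -ish.
So garkuvi → garkuvish.

garkuvish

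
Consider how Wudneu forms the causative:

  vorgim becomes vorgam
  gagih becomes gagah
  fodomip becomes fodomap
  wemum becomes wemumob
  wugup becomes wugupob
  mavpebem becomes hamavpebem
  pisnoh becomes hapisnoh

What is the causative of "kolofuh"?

vorgim and wemum both end in -m yet inflect differently (vorgam, wemumob), so the final letter is not what conditions the rule; the last vowel is.
"kolofuh" has last vowel 'u'. The stems whose last vowel is 'u' (wemum → wemumob, wugup → wugupob) add -ob.
So kolofuh → kolofuhob.

kolofuhob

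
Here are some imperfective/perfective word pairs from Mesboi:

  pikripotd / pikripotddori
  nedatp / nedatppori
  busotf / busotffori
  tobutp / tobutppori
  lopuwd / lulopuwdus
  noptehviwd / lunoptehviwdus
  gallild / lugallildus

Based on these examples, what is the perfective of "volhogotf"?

pikripotd and lopuwd both end in -d yet inflect differently (pikripotddori, lulopuwdus), so the final letter is not what conditions the rule; the second-to-last letter is.
"volhogotf" has second-to-last letter 't'. The stems whose second-to-last letter is 't' (pikripotd → pikripotddori, nedatp → nedatppori, busotf → busotffori) double the final consonant and add -ori.
The other pattern: stems whose second-to-last letter is 'l' or 'w' add lu- … -us around the stem.
So volhogotf → volhogotffori.

volhogotffori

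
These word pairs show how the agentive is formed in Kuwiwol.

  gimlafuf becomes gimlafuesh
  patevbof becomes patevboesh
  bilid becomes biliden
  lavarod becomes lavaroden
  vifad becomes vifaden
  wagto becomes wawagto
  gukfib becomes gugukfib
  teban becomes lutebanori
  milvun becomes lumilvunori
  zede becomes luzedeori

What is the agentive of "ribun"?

luribunori

patevbof and lavarod both have last vowel 'o' yet inflect differently (patevboesh, lavaroden), so the last vowel is not what conditions the rule; the final letter is.
"ribun" ends in -n. The stems ending in -n (teban → lutebanori, milvun → lumilvunori) add lu- … -ori around the stem.
The other patterns: stems ending in -f drop the final letter and add -esh; stems ending in -d add -en; stems ending in -b or -o repeat the first consonant+vowel as a prefix.
So ribun → luribunori.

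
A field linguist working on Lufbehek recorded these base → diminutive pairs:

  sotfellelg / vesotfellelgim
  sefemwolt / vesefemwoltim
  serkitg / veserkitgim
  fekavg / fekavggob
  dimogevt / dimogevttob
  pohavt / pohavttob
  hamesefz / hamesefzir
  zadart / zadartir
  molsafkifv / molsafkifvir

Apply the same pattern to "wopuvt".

wopuvttob

sotfellelg and fekavg both end in -g yet inflect differently (vesotfellelgim, fekavggob), so the final letter is not what conditions the rule; the second-to-last letter is.
"wopuvt" has second-to-last letter 'v'. The stems whose second-to-last letter is 'v' (fekavg → fekavggob, dimogevt → dimogevttob, pohavt → pohavttob) double the final consonant and add -ob.
The other patterns: stems whose second-to-last letter is 'l' or 't' add ve- … -im around the stem; stems whose second-to-last letter is 'f' or 'r' add -ir.
So wopuvt → wopuvttob.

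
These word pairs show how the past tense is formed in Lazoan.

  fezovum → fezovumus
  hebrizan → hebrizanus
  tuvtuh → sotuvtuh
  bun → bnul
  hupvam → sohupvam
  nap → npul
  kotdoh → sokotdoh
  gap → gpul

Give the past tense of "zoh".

zhul

"zoh" has 1 vowel. The stems with 1 vowel (gap → gpul, nap → npul, bun → bnul) delete the last vowel and add -ul.
The other patterns: stems with 2 vowels add the prefix so-; stems with 3 vowels add -us.
So zoh → zhul.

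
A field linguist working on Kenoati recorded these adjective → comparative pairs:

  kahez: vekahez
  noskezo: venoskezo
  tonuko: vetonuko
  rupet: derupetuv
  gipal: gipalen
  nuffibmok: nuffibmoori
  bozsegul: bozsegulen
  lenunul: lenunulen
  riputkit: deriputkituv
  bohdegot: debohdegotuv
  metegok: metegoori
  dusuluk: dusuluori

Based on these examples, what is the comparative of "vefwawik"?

bozsegul and dusuluk both have last vowel 'u' yet inflect differently (bozsegulen, dusuluori), so the last vowel is not what conditions the rule; the final letter is.
"vefwawik" ends in -k. The stems ending in -k (dusuluk → dusuluori, nuffibmok → nuffibmoori, metegok → metegoori) drop the final letter and add -ori.
So vefwawik → vefwawiori.

vefwawiori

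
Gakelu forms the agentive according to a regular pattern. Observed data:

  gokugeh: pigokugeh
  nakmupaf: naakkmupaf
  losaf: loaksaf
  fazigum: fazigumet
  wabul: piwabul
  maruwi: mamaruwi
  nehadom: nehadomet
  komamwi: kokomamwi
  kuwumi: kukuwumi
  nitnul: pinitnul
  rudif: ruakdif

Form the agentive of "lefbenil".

pilefbenil

komamwi and rudif both have last vowel 'i' yet inflect differently (kokomamwi, ruakdif), so the last vowel is not what conditions the rule; the final letter is.
"lefbenil" ends in -l. The stems ending in -l (wabul → piwabul, nitnul → pinitnul) add the prefix pi-.
The other patterns: stems ending in -i repeat the first consonant+vowel as a prefix; stems ending in -f insert -ak- after the first vowel; stems ending in -m add -et.
So lefbenil → pilefbenil.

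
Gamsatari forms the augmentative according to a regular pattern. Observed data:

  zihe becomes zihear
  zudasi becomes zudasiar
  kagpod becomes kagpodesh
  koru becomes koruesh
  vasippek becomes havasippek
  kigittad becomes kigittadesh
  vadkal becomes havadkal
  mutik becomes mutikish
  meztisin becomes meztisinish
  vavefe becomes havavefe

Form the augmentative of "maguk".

magukish

"maguk" begins with m-. The stems beginning with m- (meztisin → meztisinish, mutik → mutikish) add -ish.
The other patterns: stems beginning with v- add the prefix ha-; stems beginning with k- add -esh; stems beginning with z- add -ar.
So maguk → magukish.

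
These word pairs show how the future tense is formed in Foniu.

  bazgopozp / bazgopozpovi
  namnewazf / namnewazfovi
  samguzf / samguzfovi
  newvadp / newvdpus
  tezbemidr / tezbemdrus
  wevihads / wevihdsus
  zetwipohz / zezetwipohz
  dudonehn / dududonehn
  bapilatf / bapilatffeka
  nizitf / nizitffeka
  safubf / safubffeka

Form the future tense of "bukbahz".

bazgopozp and newvadp both end in -p yet inflect differently (bazgopozpovi, newvdpus), so the final letter is not what conditions the rule; the second-to-last letter is.
"bukbahz" has second-to-last letter 'h'. The stems whose second-to-last letter is 'h' (zetwipohz → zezetwipohz, dudonehn → dududonehn) repeat the first consonant+vowel as a prefix.
The other patterns: stems whose second-to-last letter is 'z' add -ovi; stems whose second-to-last letter is 'd' delete the last vowel and add -us; stems whose second-to-last letter is 'b' or 't' double the final consonant and add -eka.
So bukbahz → bubukbahz.

bubukbahz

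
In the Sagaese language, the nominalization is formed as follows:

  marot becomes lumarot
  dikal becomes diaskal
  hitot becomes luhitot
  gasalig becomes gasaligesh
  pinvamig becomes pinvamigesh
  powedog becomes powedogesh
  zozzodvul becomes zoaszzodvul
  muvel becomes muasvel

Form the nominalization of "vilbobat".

luvilbobat

"vilbobat" ends in -t. The stems ending in -t (marot → lumarot, hitot → luhitot) add the prefix lu-.
The other patterns: stems ending in -l insert -as- after the first vowel; stems ending in -g add -esh.
So vilbobat → luvilbobat.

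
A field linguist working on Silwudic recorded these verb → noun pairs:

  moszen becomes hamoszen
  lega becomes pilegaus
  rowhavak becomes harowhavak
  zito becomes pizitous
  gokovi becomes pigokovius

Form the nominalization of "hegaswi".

pihegaswius

"hegaswi" ends in a vowel. The stems ending in a vowel (gokovi → pigokovius, lega → pilegaus, zito → pizitous) add pi- … -us around the stem.
The other pattern: stems ending in a consonant add the prefix ha-.
So hegaswi → pihegaswius.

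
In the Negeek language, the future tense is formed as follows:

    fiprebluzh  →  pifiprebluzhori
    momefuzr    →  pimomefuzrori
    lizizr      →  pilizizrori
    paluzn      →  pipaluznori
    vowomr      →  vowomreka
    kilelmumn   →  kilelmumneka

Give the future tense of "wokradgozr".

"wokradgozr" has second-to-last letter 'z'. The stems whose second-to-last letter is 'z' (fiprebluzh → pifiprebluzhori, momefuzr → pimomefuzrori, lizizr → pilizizrori) add pi- … -ori around the stem.
So wokradgozr → piwokradgozrori.

piwokradgozrori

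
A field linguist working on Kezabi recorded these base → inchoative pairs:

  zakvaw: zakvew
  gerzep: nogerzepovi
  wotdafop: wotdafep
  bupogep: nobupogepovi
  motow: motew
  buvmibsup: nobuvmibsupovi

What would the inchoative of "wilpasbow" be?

wilpasbew

gerzep and wotdafop both end in -p yet inflect differently (nogerzepovi, wotdafep), so the final letter is not what conditions the rule; the last vowel is.
"wilpasbow" has last vowel 'o'. The stems whose last vowel is 'o' (wotdafop → wotdafep, motow → motew) change the last vowel to 'e'.
The other pattern: stems whose last vowel is 'e' or 'u' add no- … -ovi around the stem.
So wilpasbow → wilpasbew.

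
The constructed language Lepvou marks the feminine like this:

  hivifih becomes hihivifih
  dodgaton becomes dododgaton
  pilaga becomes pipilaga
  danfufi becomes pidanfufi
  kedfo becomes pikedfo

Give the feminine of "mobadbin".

momobadbin

hivifih and danfufi both have last vowel 'i' yet inflect differently (hihivifih, pidanfufi), so the last vowel is not what conditions the rule; whether the stem ends in a vowel or a consonant is.
"mobadbin" ends in a consonant. The stems ending in a consonant (hivifih → hihivifih, dodgaton → dododgaton) repeat the first consonant+vowel as a prefix.
The other pattern: stems ending in a vowel add the prefix pi-.
So mobadbin → momobadbin.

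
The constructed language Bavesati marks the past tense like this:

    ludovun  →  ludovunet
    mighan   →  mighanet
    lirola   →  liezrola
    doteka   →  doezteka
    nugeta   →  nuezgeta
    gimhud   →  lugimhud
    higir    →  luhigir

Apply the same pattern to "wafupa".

"wafupa" ends in -a. The stems ending in -a (lirola → liezrola, doteka → doezteka, nugeta → nuezgeta) insert -ez- after the first vowel.
So wafupa → waezfupa.

waezfupa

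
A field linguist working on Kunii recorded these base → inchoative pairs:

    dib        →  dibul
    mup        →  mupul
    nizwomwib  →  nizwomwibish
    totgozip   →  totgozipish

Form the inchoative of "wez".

wezul

mup and totgozip both end in -p yet inflect differently (mupul, totgozipish), so the final letter is not what conditions the rule; the number of vowels is.
"wez" has 1 vowel. The stems with 1 vowel (mup → mupul, dib → dibul) add -ul.
So wez → wezul.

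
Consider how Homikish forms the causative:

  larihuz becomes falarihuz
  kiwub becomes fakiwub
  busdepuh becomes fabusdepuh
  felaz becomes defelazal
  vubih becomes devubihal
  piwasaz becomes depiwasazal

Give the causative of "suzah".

desuzahal

larihuz and felaz both end in -z yet inflect differently (falarihuz, defelazal), so the final letter is not what conditions the rule; the last vowel is.
"suzah" has last vowel 'a'. The stems whose last vowel is 'a' (felaz → defelazal, piwasaz → depiwasazal) add de- … -al around the stem.
So suzah → desuzahal.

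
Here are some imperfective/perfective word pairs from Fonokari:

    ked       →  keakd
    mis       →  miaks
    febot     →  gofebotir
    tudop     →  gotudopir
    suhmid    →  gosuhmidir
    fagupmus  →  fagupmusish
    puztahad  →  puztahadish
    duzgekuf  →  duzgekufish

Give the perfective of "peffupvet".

peffupvetish

"peffupvet" has 3 vowels. The stems with 3 vowels (fagupmus → fagupmusish, puztahad → puztahadish, duzgekuf → duzgekufish) add -ish.
So peffupvet → peffupvetish.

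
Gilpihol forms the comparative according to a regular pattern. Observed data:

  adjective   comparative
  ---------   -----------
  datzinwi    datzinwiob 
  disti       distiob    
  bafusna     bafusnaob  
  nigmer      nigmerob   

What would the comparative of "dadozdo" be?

dadozdoob

Every pair shown (datzinwi → datzinwiob, disti → distiob, bafusna → bafusnaob, …) follows the same rule: add -ob.
So dadozdo → dadozdoob.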